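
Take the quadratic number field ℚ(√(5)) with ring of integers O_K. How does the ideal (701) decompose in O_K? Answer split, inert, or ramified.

splits completely

5 mod 4 = 1, hence disc K = 5 and O_K = ℤ[(1+√5)/2].
Since gcd(701, 5) = 1 the prime 701 does not ramify.
Compute (5/701) via Euler: 5^((701-1)/2) mod 701 = 1, so (5/701) = 1.
(5/701) = 1, so 701 splits.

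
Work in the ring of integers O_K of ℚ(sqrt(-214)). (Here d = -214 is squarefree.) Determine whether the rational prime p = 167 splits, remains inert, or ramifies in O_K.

Since -214 ≢ 1 mod 4, the ring of integers is ℤ[√-214] with discriminant 4·(-214) = -856.
167 ∤ -856, so 167 is unramified.
(-214/167) = 120^83 mod 167 = 166, giving Legendre symbol -1.
(-214/167) = -1, so 167 is inert.

167 remains inert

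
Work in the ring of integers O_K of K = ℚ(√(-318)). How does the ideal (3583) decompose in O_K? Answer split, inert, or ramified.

-318 mod 4 = 2, hence disc K = 4·(-318) = -1272 and O_K = ℤ[√-318].
disc(K) = -1272 is not divisible by 3583; 3583 is unramified.
Legendre symbol by Euler's criterion: (-318/3583) ≡ (-318)^1791 ≡ 3582 (mod 3583), i.e. (-318/3583) = -1.
Legendre symbol -1 ⇒ 3583 is inert.

3583 remains inert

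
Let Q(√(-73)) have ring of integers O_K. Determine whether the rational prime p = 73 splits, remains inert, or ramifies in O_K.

-73 mod 4 = 3, hence disc K = 4·(-73) = -292 and O_K = ℤ[√-73].
73 divides disc(K) = -292, so 73 ramifies.

ramified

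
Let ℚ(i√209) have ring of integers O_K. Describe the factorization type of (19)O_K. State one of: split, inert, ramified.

-209 mod 4 = 3, hence disc K = 4·(-209) = -836 and O_K = ℤ[√-209].
19 divides disc(K) = -836, so 19 ramifies.

ramified — (19) = 𝔭²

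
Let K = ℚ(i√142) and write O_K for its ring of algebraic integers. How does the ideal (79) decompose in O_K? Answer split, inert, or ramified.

-142 mod 4 = 2, hence disc K = 4·(-142) = -568 and O_K = ℤ[√-142].
79 ∤ -568, so 79 is unramified.
Euler's criterion: (-142)^39 mod 79 = 1. Thus (-142|79) = 1.
(-142/79) = 1, so 79 splits.

split — (79) = 𝔭₁𝔭₂ with 𝔭₁ ≠ 𝔭₂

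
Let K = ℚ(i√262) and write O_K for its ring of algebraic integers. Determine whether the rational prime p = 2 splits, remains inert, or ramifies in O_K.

ramified — (2) = 𝔭²

d = -262 ≡ 2 (mod 4), so O_K = ℤ[√-262] and disc(K) = 4d = -1048.
disc(K) = -1048 = 2·(-524), so p = 2 is ramified.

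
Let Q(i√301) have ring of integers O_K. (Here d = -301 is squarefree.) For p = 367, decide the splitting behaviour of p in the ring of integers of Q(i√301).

split — (367) = 𝔭₁𝔭₂ with 𝔭₁ ≠ 𝔭₂

d = -301 ≡ 3 (mod 4), so O_K = ℤ[√-301] and disc(K) = 4d = -1204.
367 ∤ -1204, so 367 is unramified.
Legendre symbol by Euler's criterion: (-301/367) ≡ (-301)^183 ≡ 1 (mod 367), i.e. (-301/367) = 1.
Legendre symbol 1 ⇒ 367 is split.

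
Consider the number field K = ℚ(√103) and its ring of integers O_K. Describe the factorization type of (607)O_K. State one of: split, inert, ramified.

Since 103 ≢ 1 mod 4, the ring of integers is ℤ[√103] with discriminant 4·103 = 412.
Since gcd(607, 412) = 1 the prime 607 does not ramify.
Legendre symbol by Euler's criterion: (103/607) ≡ 103^303 ≡ 606 (mod 607), i.e. (103/607) = -1.
(103/607) = -1, so 607 is inert.

inert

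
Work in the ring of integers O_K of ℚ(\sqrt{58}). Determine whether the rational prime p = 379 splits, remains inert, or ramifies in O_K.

58 mod 4 = 2, hence disc K = 4·58 = 232 and O_K = ℤ[√58].
Since gcd(379, 232) = 1 the prime 379 does not ramify.
Euler's criterion: 58^189 mod 379 = 1. Thus (58|379) = 1.
(58/379) = 1, so 379 splits.

split — (379) = 𝔭₁𝔭₂ with 𝔭₁ ≠ 𝔭₂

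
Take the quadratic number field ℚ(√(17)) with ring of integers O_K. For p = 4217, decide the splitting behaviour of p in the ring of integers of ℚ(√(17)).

17 mod 4 = 1, hence disc K = 17 and O_K = ℤ[(1+√17)/2].
Since gcd(4217, 17) = 1 the prime 4217 does not ramify.
Legendre symbol by Euler's criterion: (17/4217) ≡ 17^2108 ≡ 1 (mod 4217), i.e. (17/4217) = 1.
(17/4217) = 1, so 4217 splits.

p splits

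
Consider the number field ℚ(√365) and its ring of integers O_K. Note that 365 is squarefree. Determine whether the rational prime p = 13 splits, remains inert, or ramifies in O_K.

split

Since 365 ≡ 1 mod 4, the ring of integers is ℤ[(1+√365)/2] with discriminant 365.
disc(K) = 365 is not divisible by 13; 13 is unramified.
Legendre symbol by Euler's criterion: (365/13) ≡ 365^6 ≡ 1 (mod 13), i.e. (365/13) = 1.
Legendre symbol 1 ⇒ 13 is split.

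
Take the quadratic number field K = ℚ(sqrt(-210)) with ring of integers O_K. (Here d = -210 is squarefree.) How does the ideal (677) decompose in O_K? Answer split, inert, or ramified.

677 splits in O_K

d = -210 ≡ 2 (mod 4), so O_K = ℤ[√-210] and disc(K) = 4d = -840.
disc(K) = -840 is not divisible by 677; 677 is unramified.
Euler's criterion: (-210)^338 mod 677 = 1. Thus (-210|677) = 1.
(-210/677) = 1, so 677 splits.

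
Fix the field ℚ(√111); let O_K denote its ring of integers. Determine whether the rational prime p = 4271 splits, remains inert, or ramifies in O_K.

p splits

111 mod 4 = 3, hence disc K = 4·111 = 444 and O_K = ℤ[√111].
Since gcd(4271, 444) = 1 the prime 4271 does not ramify.
Legendre symbol by Euler's criterion: (111/4271) ≡ 111^2135 ≡ 1 (mod 4271), i.e. (111/4271) = 1.
(111/4271) = 1, so 4271 splits.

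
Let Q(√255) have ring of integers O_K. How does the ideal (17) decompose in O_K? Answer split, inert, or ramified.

ramified

255 mod 4 = 3, hence disc K = 4·255 = 1020 and O_K = ℤ[√255].
disc(K) = 1020 = 17·60, so p = 17 is ramified.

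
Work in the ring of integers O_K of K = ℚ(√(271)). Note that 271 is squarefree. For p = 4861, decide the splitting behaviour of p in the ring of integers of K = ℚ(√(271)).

271 mod 4 = 3, hence disc K = 4·271 = 1084 and O_K = ℤ[√271].
Since gcd(4861, 1084) = 1 the prime 4861 does not ramify.
Legendre symbol by Euler's criterion: (271/4861) ≡ 271^2430 ≡ 4860 (mod 4861), i.e. (271/4861) = -1.
Legendre symbol -1 ⇒ 4861 is inert.

inert — (4861) stays prime in O_K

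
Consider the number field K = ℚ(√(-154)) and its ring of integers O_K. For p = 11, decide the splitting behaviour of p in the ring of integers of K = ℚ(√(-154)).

p ramifies

d = -154 ≡ 2 (mod 4), so O_K = ℤ[√-154] and disc(K) = 4d = -616.
Ramification test: 11 | -616. The prime 11 ramifies in K.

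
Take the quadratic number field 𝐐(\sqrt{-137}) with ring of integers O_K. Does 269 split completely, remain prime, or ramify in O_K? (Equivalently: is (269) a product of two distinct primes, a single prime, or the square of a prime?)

d = -137 ≡ 3 (mod 4), so O_K = ℤ[√-137] and disc(K) = 4d = -548.
269 ∤ -548, so 269 is unramified.
(-137/269) = 132^134 mod 269 = 268, giving Legendre symbol -1.
d is a non-residue mod p, hence 269 remains inert in O_K.

p is inert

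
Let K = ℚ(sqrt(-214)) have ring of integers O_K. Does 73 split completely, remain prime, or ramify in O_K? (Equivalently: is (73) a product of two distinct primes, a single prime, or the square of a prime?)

Since -214 ≢ 1 mod 4, the ring of integers is ℤ[√-214] with discriminant 4·(-214) = -856.
73 ∤ -856, so 73 is unramified.
(-214/73) = 5^36 mod 73 = 72, giving Legendre symbol -1.
Legendre symbol -1 ⇒ 73 is inert.

inert — (73) stays prime in O_K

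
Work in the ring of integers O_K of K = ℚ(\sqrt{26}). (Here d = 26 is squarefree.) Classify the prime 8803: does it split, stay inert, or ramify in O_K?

Since 26 ≢ 1 mod 4, the ring of integers is ℤ[√26] with discriminant 4·26 = 104.
8803 ∤ 104, so 8803 is unramified.
Compute (26/8803) via Euler: 26^((8803-1)/2) mod 8803 = 1, so (26/8803) = 1.
Legendre symbol 1 ⇒ 8803 is split.

split — (8803) = 𝔭₁𝔭₂ with 𝔭₁ ≠ 𝔭₂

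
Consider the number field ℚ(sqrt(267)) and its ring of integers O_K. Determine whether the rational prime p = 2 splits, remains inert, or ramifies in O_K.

ramified — (2) = 𝔭²

267 mod 4 = 3, hence disc K = 4·267 = 1068 and O_K = ℤ[√267].
disc(K) = 1068 = 2·534, so p = 2 is ramified.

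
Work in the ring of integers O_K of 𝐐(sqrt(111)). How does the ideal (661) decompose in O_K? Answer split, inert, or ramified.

111 mod 4 = 3, hence disc K = 4·111 = 444 and O_K = ℤ[√111].
Since gcd(661, 444) = 1 the prime 661 does not ramify.
Compute (111/661) via Euler: 111^((661-1)/2) mod 661 = 660, so (111/661) = -1.
Legendre symbol -1 ⇒ 661 is inert.

661 remains inert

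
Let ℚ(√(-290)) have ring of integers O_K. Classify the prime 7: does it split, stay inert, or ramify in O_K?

d = -290 ≡ 2 (mod 4), so O_K = ℤ[√-290] and disc(K) = 4d = -1160.
7 ∤ -1160, so 7 is unramified.
Euler's criterion: (-290)^3 mod 7 = 1. Thus (-290|7) = 1.
Legendre symbol 1 ⇒ 7 is split.

p splits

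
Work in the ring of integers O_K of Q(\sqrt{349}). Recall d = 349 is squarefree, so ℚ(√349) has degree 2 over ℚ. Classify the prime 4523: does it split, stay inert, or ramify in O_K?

split

349 mod 4 = 1, hence disc K = 349 and O_K = ℤ[(1+√349)/2].
Since gcd(4523, 349) = 1 the prime 4523 does not ramify.
(349/4523) = 349^2261 mod 4523 = 1, giving Legendre symbol 1.
(349/4523) = 1, so 4523 splits.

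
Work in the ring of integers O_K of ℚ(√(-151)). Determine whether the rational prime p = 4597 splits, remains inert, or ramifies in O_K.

-151 mod 4 = 1, hence disc K = -151 and O_K = ℤ[(1+√-151)/2].
4597 ∤ -151, so 4597 is unramified.
Compute (-151/4597) via Euler: 4446^((4597-1)/2) mod 4597 = 4596, so (-151/4597) = -1.
(-151/4597) = -1, so 4597 is inert.

4597 remains inert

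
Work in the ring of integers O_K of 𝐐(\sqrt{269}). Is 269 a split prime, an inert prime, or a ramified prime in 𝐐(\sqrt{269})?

d = 269 ≡ 1 (mod 4), so O_K = ℤ[(1+√269)/2] and disc(K) = d = 269.
Ramification test: 269 | 269. The prime 269 ramifies in K.

ramified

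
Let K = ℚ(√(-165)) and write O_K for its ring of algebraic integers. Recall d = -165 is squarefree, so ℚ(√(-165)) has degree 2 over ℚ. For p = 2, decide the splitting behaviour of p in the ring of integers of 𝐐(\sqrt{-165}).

Since -165 ≢ 1 mod 4, the ring of integers is ℤ[√-165] with discriminant 4·(-165) = -660.
2 divides disc(K) = -660, so 2 ramifies.

2 is ramified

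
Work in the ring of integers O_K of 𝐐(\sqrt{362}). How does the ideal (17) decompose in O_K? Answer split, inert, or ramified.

Since 362 ≢ 1 mod 4, the ring of integers is ℤ[√362] with discriminant 4·362 = 1448.
Since gcd(17, 1448) = 1 the prime 17 does not ramify.
Euler's criterion: 362^8 mod 17 = 16. Thus (362|17) = -1.
d is a non-residue mod p, hence 17 remains inert in O_K.

17 remains inert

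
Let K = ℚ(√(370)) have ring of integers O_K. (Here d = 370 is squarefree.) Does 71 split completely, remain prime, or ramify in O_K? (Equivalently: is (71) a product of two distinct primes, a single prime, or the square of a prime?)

71 splits in O_K

370 mod 4 = 2, hence disc K = 4·370 = 1480 and O_K = ℤ[√370].
71 ∤ 1480, so 71 is unramified.
Euler's criterion: 370^35 mod 71 = 1. Thus (370|71) = 1.
d is a quadratic residue mod p, hence 71 splits in O_K.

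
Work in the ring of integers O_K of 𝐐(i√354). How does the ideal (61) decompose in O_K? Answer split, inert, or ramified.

d = -354 ≡ 2 (mod 4), so O_K = ℤ[√-354] and disc(K) = 4d = -1416.
disc(K) = -1416 is not divisible by 61; 61 is unramified.
(-354/61) = 12^30 mod 61 = 1, giving Legendre symbol 1.
Legendre symbol 1 ⇒ 61 is split.

split — (61) = 𝔭₁𝔭₂ with 𝔭₁ ≠ 𝔭₂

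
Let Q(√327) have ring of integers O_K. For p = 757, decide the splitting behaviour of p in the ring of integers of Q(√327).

inert

327 mod 4 = 3, hence disc K = 4·327 = 1308 and O_K = ℤ[√327].
Since gcd(757, 1308) = 1 the prime 757 does not ramify.
Euler's criterion: 327^378 mod 757 = 756. Thus (327|757) = -1.
Legendre symbol -1 ⇒ 757 is inert.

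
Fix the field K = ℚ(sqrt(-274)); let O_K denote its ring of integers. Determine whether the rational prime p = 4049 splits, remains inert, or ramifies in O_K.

d = -274 ≡ 2 (mod 4), so O_K = ℤ[√-274] and disc(K) = 4d = -1096.
4049 ∤ -1096, so 4049 is unramified.
Euler's criterion: (-274)^2024 mod 4049 = 1. Thus (-274|4049) = 1.
(-274/4049) = 1, so 4049 splits.

split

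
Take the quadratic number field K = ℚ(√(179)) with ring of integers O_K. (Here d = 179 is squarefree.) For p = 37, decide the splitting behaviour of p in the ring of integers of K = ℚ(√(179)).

inert

d = 179 ≡ 3 (mod 4), so O_K = ℤ[√179] and disc(K) = 4d = 716.
disc(K) = 716 is not divisible by 37; 37 is unramified.
Legendre symbol by Euler's criterion: (179/37) ≡ 179^18 ≡ 36 (mod 37), i.e. (179/37) = -1.
(179/37) = -1, so 37 is inert.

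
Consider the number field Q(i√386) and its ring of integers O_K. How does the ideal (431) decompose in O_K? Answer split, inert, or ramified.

splits completely

-386 mod 4 = 2, hence disc K = 4·(-386) = -1544 and O_K = ℤ[√-386].
disc(K) = -1544 is not divisible by 431; 431 is unramified.
Compute (-386/431) via Euler: 45^((431-1)/2) mod 431 = 1, so (-386/431) = 1.
d is a quadratic residue mod p, hence 431 splits in O_K.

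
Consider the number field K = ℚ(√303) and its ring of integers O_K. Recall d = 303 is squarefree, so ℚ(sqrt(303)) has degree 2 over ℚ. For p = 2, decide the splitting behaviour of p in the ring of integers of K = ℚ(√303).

ramified

303 mod 4 = 3, hence disc K = 4·303 = 1212 and O_K = ℤ[√303].
Ramification test: 2 | 1212. The prime 2 ramifies in K.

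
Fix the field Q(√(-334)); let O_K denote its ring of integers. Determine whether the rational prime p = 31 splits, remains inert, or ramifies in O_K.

-334 mod 4 = 2, hence disc K = 4·(-334) = -1336 and O_K = ℤ[√-334].
Since gcd(31, -1336) = 1 the prime 31 does not ramify.
(-334/31) = 7^15 mod 31 = 1, giving Legendre symbol 1.
d is a quadratic residue mod p, hence 31 splits in O_K.

splits completely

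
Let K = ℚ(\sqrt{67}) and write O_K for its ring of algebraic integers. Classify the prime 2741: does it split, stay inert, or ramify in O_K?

remains prime (inert)

67 mod 4 = 3, hence disc K = 4·67 = 268 and O_K = ℤ[√67].
Since gcd(2741, 268) = 1 the prime 2741 does not ramify.
Euler's criterion: 67^1370 mod 2741 = 2740. Thus (67|2741) = -1.
(67/2741) = -1, so 2741 is inert.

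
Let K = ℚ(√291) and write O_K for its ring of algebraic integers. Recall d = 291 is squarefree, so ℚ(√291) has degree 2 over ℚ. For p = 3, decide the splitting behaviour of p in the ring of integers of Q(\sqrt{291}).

291 mod 4 = 3, hence disc K = 4·291 = 1164 and O_K = ℤ[√291].
disc(K) = 1164 = 3·388, so p = 3 is ramified.

3 is ramified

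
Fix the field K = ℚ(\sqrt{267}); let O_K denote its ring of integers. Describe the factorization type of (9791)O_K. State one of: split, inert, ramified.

d = 267 ≡ 3 (mod 4), so O_K = ℤ[√267] and disc(K) = 4d = 1068.
disc(K) = 1068 is not divisible by 9791; 9791 is unramified.
(267/9791) = 267^4895 mod 9791 = 1, giving Legendre symbol 1.
d is a quadratic residue mod p, hence 9791 splits in O_K.

splits completely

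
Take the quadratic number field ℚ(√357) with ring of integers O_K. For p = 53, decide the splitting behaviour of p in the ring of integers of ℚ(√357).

Since 357 ≡ 1 mod 4, the ring of integers is ℤ[(1+√357)/2] with discriminant 357.
Since gcd(53, 357) = 1 the prime 53 does not ramify.
Legendre symbol by Euler's criterion: (357/53) ≡ 357^26 ≡ 52 (mod 53), i.e. (357/53) = -1.
d is a non-residue mod p, hence 53 remains inert in O_K.

remains prime (inert)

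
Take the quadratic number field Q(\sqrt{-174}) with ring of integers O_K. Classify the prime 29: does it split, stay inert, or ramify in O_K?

-174 mod 4 = 2, hence disc K = 4·(-174) = -696 and O_K = ℤ[√-174].
disc(K) = -696 = 29·(-24), so p = 29 is ramified.

ramified — (29) = 𝔭²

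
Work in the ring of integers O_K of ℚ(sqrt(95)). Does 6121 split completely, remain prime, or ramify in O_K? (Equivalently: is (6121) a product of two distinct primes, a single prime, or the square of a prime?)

Since 95 ≢ 1 mod 4, the ring of integers is ℤ[√95] with discriminant 4·95 = 380.
disc(K) = 380 is not divisible by 6121; 6121 is unramified.
Compute (95/6121) via Euler: 95^((6121-1)/2) mod 6121 = 6120, so (95/6121) = -1.
(95/6121) = -1, so 6121 is inert.

inert — (6121) stays prime in O_K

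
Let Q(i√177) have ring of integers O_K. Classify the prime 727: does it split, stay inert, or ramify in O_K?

d = -177 ≡ 3 (mod 4), so O_K = ℤ[√-177] and disc(K) = 4d = -708.
Since gcd(727, -708) = 1 the prime 727 does not ramify.
Euler's criterion: (-177)^363 mod 727 = 726. Thus (-177|727) = -1.
Legendre symbol -1 ⇒ 727 is inert.

inert — (727) stays prime in O_K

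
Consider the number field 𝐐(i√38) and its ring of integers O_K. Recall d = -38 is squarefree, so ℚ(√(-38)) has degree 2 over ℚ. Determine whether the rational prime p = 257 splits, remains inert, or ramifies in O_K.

inert

-38 mod 4 = 2, hence disc K = 4·(-38) = -152 and O_K = ℤ[√-38].
Since gcd(257, -152) = 1 the prime 257 does not ramify.
Compute (-38/257) via Euler: 219^((257-1)/2) mod 257 = 256, so (-38/257) = -1.
d is a non-residue mod p, hence 257 remains inert in O_K.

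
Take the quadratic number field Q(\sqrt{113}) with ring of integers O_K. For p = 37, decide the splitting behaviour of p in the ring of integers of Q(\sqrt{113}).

113 mod 4 = 1, hence disc K = 113 and O_K = ℤ[(1+√113)/2].
disc(K) = 113 is not divisible by 37; 37 is unramified.
Compute (113/37) via Euler: 2^((37-1)/2) mod 37 = 36, so (113/37) = -1.
Legendre symbol -1 ⇒ 37 is inert.

p is inert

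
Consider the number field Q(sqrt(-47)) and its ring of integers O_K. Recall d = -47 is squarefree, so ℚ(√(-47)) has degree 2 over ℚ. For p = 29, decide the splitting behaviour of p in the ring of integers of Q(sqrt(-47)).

29 remains inert

d = -47 ≡ 1 (mod 4), so O_K = ℤ[(1+√-47)/2] and disc(K) = d = -47.
Since gcd(29, -47) = 1 the prime 29 does not ramify.
(-47/29) = 11^14 mod 29 = 28, giving Legendre symbol -1.
(-47/29) = -1, so 29 is inert.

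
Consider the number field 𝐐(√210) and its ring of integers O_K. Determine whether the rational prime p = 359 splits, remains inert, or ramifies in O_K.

d = 210 ≡ 2 (mod 4), so O_K = ℤ[√210] and disc(K) = 4d = 840.
Since gcd(359, 840) = 1 the prime 359 does not ramify.
Legendre symbol by Euler's criterion: (210/359) ≡ 210^179 ≡ 358 (mod 359), i.e. (210/359) = -1.
Legendre symbol -1 ⇒ 359 is inert.

inert — (359) stays prime in O_K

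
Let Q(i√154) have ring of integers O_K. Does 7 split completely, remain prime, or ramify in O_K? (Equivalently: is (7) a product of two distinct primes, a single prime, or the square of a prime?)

-154 mod 4 = 2, hence disc K = 4·(-154) = -616 and O_K = ℤ[√-154].
Ramification test: 7 | -616. The prime 7 ramifies in K.

7 is ramified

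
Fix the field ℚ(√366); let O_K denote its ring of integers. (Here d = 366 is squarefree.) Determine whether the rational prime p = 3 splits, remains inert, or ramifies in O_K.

d = 366 ≡ 2 (mod 4), so O_K = ℤ[√366] and disc(K) = 4d = 1464.
3 divides disc(K) = 1464, so 3 ramifies.

ramified — (3) = 𝔭²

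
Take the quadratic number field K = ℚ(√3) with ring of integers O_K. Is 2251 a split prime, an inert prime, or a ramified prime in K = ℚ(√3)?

3 mod 4 = 3, hence disc K = 4·3 = 12 and O_K = ℤ[√3].
2251 ∤ 12, so 2251 is unramified.
Euler's criterion: 3^1125 mod 2251 = 2250. Thus (3|2251) = -1.
(3/2251) = -1, so 2251 is inert.

inert — (2251) stays prime in O_K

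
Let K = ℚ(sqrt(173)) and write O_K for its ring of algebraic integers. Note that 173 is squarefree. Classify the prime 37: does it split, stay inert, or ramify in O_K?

split — (37) = 𝔭₁𝔭₂ with 𝔭₁ ≠ 𝔭₂

173 mod 4 = 1, hence disc K = 173 and O_K = ℤ[(1+√173)/2].
disc(K) = 173 is not divisible by 37; 37 is unramified.
(173/37) = 25^18 mod 37 = 1, giving Legendre symbol 1.
d is a quadratic residue mod p, hence 37 splits in O_K.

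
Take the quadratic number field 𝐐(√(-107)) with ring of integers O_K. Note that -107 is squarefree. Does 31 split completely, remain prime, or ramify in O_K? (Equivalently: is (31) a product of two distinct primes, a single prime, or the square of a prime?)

31 remains inert

Since -107 ≡ 1 mod 4, the ring of integers is ℤ[(1+√-107)/2] with discriminant -107.
disc(K) = -107 is not divisible by 31; 31 is unramified.
Euler's criterion: (-107)^15 mod 31 = 30. Thus (-107|31) = -1.
d is a non-residue mod p, hence 31 remains inert in O_K.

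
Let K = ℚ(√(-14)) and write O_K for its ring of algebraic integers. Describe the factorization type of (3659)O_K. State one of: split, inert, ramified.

split — (3659) = 𝔭₁𝔭₂ with 𝔭₁ ≠ 𝔭₂

-14 mod 4 = 2, hence disc K = 4·(-14) = -56 and O_K = ℤ[√-14].
Since gcd(3659, -56) = 1 the prime 3659 does not ramify.
Legendre symbol by Euler's criterion: (-14/3659) ≡ (-14)^1829 ≡ 1 (mod 3659), i.e. (-14/3659) = 1.
(-14/3659) = 1, so 3659 splits.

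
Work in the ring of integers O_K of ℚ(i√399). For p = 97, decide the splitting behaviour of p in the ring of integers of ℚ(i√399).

Since -399 ≡ 1 mod 4, the ring of integers is ℤ[(1+√-399)/2] with discriminant -399.
97 ∤ -399, so 97 is unramified.
Compute (-399/97) via Euler: 86^((97-1)/2) mod 97 = 1, so (-399/97) = 1.
(-399/97) = 1, so 97 splits.

split — (97) = 𝔭₁𝔭₂ with 𝔭₁ ≠ 𝔭₂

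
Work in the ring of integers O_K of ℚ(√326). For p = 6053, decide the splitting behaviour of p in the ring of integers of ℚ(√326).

326 mod 4 = 2, hence disc K = 4·326 = 1304 and O_K = ℤ[√326].
Since gcd(6053, 1304) = 1 the prime 6053 does not ramify.
Compute (326/6053) via Euler: 326^((6053-1)/2) mod 6053 = 6052, so (326/6053) = -1.
(326/6053) = -1, so 6053 is inert.

inert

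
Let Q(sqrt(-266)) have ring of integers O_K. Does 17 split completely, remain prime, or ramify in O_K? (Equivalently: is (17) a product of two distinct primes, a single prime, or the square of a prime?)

remains prime (inert)

-266 mod 4 = 2, hence disc K = 4·(-266) = -1064 and O_K = ℤ[√-266].
17 ∤ -1064, so 17 is unramified.
(-266/17) = 6^8 mod 17 = 16, giving Legendre symbol -1.
Legendre symbol -1 ⇒ 17 is inert.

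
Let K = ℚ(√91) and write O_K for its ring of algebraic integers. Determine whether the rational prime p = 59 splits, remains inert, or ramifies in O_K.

p is inert

d = 91 ≡ 3 (mod 4), so O_K = ℤ[√91] and disc(K) = 4d = 364.
Since gcd(59, 364) = 1 the prime 59 does not ramify.
Legendre symbol by Euler's criterion: (91/59) ≡ 91^29 ≡ 58 (mod 59), i.e. (91/59) = -1.
(91/59) = -1, so 59 is inert.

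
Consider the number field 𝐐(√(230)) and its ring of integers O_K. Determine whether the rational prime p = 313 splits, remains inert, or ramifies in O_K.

230 mod 4 = 2, hence disc K = 4·230 = 920 and O_K = ℤ[√230].
disc(K) = 920 is not divisible by 313; 313 is unramified.
Compute (230/313) via Euler: 230^((313-1)/2) mod 313 = 1, so (230/313) = 1.
d is a quadratic residue mod p, hence 313 splits in O_K.

split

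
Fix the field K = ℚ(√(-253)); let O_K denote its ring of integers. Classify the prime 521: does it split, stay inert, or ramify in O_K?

p is inert

d = -253 ≡ 3 (mod 4), so O_K = ℤ[√-253] and disc(K) = 4d = -1012.
521 ∤ -1012, so 521 is unramified.
Legendre symbol by Euler's criterion: (-253/521) ≡ (-253)^260 ≡ 520 (mod 521), i.e. (-253/521) = -1.
d is a non-residue mod p, hence 521 remains inert in O_K.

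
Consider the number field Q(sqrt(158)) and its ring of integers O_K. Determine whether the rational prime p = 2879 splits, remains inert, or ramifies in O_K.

d = 158 ≡ 2 (mod 4), so O_K = ℤ[√158] and disc(K) = 4d = 632.
disc(K) = 632 is not divisible by 2879; 2879 is unramified.
(158/2879) = 158^1439 mod 2879 = 1, giving Legendre symbol 1.
(158/2879) = 1, so 2879 splits.

splits completely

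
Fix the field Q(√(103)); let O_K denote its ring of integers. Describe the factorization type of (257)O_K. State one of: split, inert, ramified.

Since 103 ≢ 1 mod 4, the ring of integers is ℤ[√103] with discriminant 4·103 = 412.
257 ∤ 412, so 257 is unramified.
Compute (103/257) via Euler: 103^((257-1)/2) mod 257 = 256, so (103/257) = -1.
(103/257) = -1, so 257 is inert.

inert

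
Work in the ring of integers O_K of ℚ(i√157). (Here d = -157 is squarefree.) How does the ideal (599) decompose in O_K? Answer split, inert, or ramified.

splits completely

d = -157 ≡ 3 (mod 4), so O_K = ℤ[√-157] and disc(K) = 4d = -628.
Since gcd(599, -628) = 1 the prime 599 does not ramify.
Euler's criterion: (-157)^299 mod 599 = 1. Thus (-157|599) = 1.
Legendre symbol 1 ⇒ 599 is split.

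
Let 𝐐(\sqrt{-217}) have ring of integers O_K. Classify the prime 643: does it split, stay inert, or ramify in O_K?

remains prime (inert)

-217 mod 4 = 3, hence disc K = 4·(-217) = -868 and O_K = ℤ[√-217].
643 ∤ -868, so 643 is unramified.
Compute (-217/643) via Euler: 426^((643-1)/2) mod 643 = 642, so (-217/643) = -1.
Legendre symbol -1 ⇒ 643 is inert.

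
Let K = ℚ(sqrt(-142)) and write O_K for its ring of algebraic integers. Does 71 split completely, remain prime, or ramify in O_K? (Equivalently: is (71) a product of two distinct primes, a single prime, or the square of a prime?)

d = -142 ≡ 2 (mod 4), so O_K = ℤ[√-142] and disc(K) = 4d = -568.
disc(K) = -568 = 71·(-8), so p = 71 is ramified.

p ramifies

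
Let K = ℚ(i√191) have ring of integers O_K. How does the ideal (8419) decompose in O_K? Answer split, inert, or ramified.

splits completely

d = -191 ≡ 1 (mod 4), so O_K = ℤ[(1+√-191)/2] and disc(K) = d = -191.
disc(K) = -191 is not divisible by 8419; 8419 is unramified.
(-191/8419) = 8228^4209 mod 8419 = 1, giving Legendre symbol 1.
(-191/8419) = 1, so 8419 splits.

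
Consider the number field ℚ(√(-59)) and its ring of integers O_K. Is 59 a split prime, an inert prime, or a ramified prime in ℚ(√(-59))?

d = -59 ≡ 1 (mod 4), so O_K = ℤ[(1+√-59)/2] and disc(K) = d = -59.
59 divides disc(K) = -59, so 59 ramifies.

ramifies in O_K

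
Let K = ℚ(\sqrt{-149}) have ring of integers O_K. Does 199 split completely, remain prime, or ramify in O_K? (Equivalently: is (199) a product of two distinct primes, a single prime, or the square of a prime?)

p splits

d = -149 ≡ 3 (mod 4), so O_K = ℤ[√-149] and disc(K) = 4d = -596.
199 ∤ -596, so 199 is unramified.
Compute (-149/199) via Euler: 50^((199-1)/2) mod 199 = 1, so (-149/199) = 1.
(-149/199) = 1, so 199 splits.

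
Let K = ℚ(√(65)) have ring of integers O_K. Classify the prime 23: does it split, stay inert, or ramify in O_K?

d = 65 ≡ 1 (mod 4), so O_K = ℤ[(1+√65)/2] and disc(K) = d = 65.
disc(K) = 65 is not divisible by 23; 23 is unramified.
(65/23) = 19^11 mod 23 = 22, giving Legendre symbol -1.
(65/23) = -1, so 23 is inert.

p is inert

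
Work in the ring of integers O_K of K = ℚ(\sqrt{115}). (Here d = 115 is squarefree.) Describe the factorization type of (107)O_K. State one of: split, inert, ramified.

107 remains inert

115 mod 4 = 3, hence disc K = 4·115 = 460 and O_K = ℤ[√115].
Since gcd(107, 460) = 1 the prime 107 does not ramify.
Legendre symbol by Euler's criterion: (115/107) ≡ 115^53 ≡ 106 (mod 107), i.e. (115/107) = -1.
Legendre symbol -1 ⇒ 107 is inert.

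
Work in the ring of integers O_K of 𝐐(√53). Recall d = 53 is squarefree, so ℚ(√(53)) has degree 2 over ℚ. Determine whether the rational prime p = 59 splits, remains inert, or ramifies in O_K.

59 splits in O_K

53 mod 4 = 1, hence disc K = 53 and O_K = ℤ[(1+√53)/2].
disc(K) = 53 is not divisible by 59; 59 is unramified.
(53/59) = 53^29 mod 59 = 1, giving Legendre symbol 1.
Legendre symbol 1 ⇒ 59 is split.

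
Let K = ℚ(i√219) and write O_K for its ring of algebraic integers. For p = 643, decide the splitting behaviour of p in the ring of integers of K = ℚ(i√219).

d = -219 ≡ 1 (mod 4), so O_K = ℤ[(1+√-219)/2] and disc(K) = d = -219.
643 ∤ -219, so 643 is unramified.
(-219/643) = 424^321 mod 643 = 642, giving Legendre symbol -1.
d is a non-residue mod p, hence 643 remains inert in O_K.

p is inert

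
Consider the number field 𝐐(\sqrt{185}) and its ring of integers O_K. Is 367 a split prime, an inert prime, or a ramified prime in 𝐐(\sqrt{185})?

367 remains inert

d = 185 ≡ 1 (mod 4), so O_K = ℤ[(1+√185)/2] and disc(K) = d = 185.
Since gcd(367, 185) = 1 the prime 367 does not ramify.
Compute (185/367) via Euler: 185^((367-1)/2) mod 367 = 366, so (185/367) = -1.
(185/367) = -1, so 367 is inert.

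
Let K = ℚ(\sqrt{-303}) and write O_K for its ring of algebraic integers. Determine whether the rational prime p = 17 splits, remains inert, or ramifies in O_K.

remains prime (inert)

-303 mod 4 = 1, hence disc K = -303 and O_K = ℤ[(1+√-303)/2].
Since gcd(17, -303) = 1 the prime 17 does not ramify.
(-303/17) = 3^8 mod 17 = 16, giving Legendre symbol -1.
(-303/17) = -1, so 17 is inert.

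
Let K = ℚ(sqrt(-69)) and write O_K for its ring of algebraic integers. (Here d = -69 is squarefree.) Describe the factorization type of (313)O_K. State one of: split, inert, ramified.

inert

-69 mod 4 = 3, hence disc K = 4·(-69) = -276 and O_K = ℤ[√-69].
Since gcd(313, -276) = 1 the prime 313 does not ramify.
Legendre symbol by Euler's criterion: (-69/313) ≡ (-69)^156 ≡ 312 (mod 313), i.e. (-69/313) = -1.
d is a non-residue mod p, hence 313 remains inert in O_K.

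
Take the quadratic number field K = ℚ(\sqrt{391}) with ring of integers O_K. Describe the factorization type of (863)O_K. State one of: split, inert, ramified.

863 remains inert

Since 391 ≢ 1 mod 4, the ring of integers is ℤ[√391] with discriminant 4·391 = 1564.
disc(K) = 1564 is not divisible by 863; 863 is unramified.
Legendre symbol by Euler's criterion: (391/863) ≡ 391^431 ≡ 862 (mod 863), i.e. (391/863) = -1.
Legendre symbol -1 ⇒ 863 is inert.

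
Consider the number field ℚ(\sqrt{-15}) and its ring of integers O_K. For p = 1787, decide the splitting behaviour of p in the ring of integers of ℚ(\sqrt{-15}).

-15 mod 4 = 1, hence disc K = -15 and O_K = ℤ[(1+√-15)/2].
1787 ∤ -15, so 1787 is unramified.
Legendre symbol by Euler's criterion: (-15/1787) ≡ (-15)^893 ≡ 1 (mod 1787), i.e. (-15/1787) = 1.
Legendre symbol 1 ⇒ 1787 is split.

splits completely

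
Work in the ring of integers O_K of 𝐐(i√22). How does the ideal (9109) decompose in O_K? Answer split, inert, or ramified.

inert

Since -22 ≢ 1 mod 4, the ring of integers is ℤ[√-22] with discriminant 4·(-22) = -88.
9109 ∤ -88, so 9109 is unramified.
Legendre symbol by Euler's criterion: (-22/9109) ≡ (-22)^4554 ≡ 9108 (mod 9109), i.e. (-22/9109) = -1.
Legendre symbol -1 ⇒ 9109 is inert.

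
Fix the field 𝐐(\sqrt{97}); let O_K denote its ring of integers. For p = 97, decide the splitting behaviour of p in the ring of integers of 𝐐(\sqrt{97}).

97 is ramified

Since 97 ≡ 1 mod 4, the ring of integers is ℤ[(1+√97)/2] with discriminant 97.
disc(K) = 97 = 97·1, so p = 97 is ramified.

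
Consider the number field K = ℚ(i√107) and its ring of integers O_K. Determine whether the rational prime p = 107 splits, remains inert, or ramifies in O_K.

-107 mod 4 = 1, hence disc K = -107 and O_K = ℤ[(1+√-107)/2].
107 divides disc(K) = -107, so 107 ramifies.

p ramifies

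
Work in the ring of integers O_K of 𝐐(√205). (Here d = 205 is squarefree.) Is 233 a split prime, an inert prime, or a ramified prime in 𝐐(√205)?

233 splits in O_K

Since 205 ≡ 1 mod 4, the ring of integers is ℤ[(1+√205)/2] with discriminant 205.
Since gcd(233, 205) = 1 the prime 233 does not ramify.
Euler's criterion: 205^116 mod 233 = 1. Thus (205|233) = 1.
Legendre symbol 1 ⇒ 233 is split.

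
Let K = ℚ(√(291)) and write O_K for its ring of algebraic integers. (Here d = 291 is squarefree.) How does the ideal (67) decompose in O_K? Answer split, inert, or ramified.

split — (67) = 𝔭₁𝔭₂ with 𝔭₁ ≠ 𝔭₂

291 mod 4 = 3, hence disc K = 4·291 = 1164 and O_K = ℤ[√291].
disc(K) = 1164 is not divisible by 67; 67 is unramified.
Legendre symbol by Euler's criterion: (291/67) ≡ 291^33 ≡ 1 (mod 67), i.e. (291/67) = 1.
d is a quadratic residue mod p, hence 67 splits in O_K.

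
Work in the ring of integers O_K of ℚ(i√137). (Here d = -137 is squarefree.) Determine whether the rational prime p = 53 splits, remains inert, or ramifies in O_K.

Since -137 ≢ 1 mod 4, the ring of integers is ℤ[√-137] with discriminant 4·(-137) = -548.
disc(K) = -548 is not divisible by 53; 53 is unramified.
(-137/53) = 22^26 mod 53 = 52, giving Legendre symbol -1.
Legendre symbol -1 ⇒ 53 is inert.

p is inert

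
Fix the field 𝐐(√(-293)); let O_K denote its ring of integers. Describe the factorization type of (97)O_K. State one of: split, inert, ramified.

Since -293 ≢ 1 mod 4, the ring of integers is ℤ[√-293] with discriminant 4·(-293) = -1172.
disc(K) = -1172 is not divisible by 97; 97 is unramified.
(-293/97) = 95^48 mod 97 = 1, giving Legendre symbol 1.
d is a quadratic residue mod p, hence 97 splits in O_K.

p splits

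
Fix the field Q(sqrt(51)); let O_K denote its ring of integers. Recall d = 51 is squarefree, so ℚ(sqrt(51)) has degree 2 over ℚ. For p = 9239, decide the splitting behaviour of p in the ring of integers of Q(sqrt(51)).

d = 51 ≡ 3 (mod 4), so O_K = ℤ[√51] and disc(K) = 4d = 204.
9239 ∤ 204, so 9239 is unramified.
Compute (51/9239) via Euler: 51^((9239-1)/2) mod 9239 = 1, so (51/9239) = 1.
(51/9239) = 1, so 9239 splits.

splits completely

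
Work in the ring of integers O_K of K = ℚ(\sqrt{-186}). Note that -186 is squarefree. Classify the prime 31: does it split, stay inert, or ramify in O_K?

d = -186 ≡ 2 (mod 4), so O_K = ℤ[√-186] and disc(K) = 4d = -744.
Ramification test: 31 | -744. The prime 31 ramifies in K.

ramifies in O_K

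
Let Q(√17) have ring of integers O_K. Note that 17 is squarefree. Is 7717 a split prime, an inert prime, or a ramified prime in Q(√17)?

7717 splits in O_K

Since 17 ≡ 1 mod 4, the ring of integers is ℤ[(1+√17)/2] with discriminant 17.
7717 ∤ 17, so 7717 is unramified.
Compute (17/7717) via Euler: 17^((7717-1)/2) mod 7717 = 1, so (17/7717) = 1.
(17/7717) = 1, so 7717 splits.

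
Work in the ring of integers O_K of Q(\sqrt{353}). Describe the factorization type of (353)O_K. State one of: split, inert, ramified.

353 is ramified

Since 353 ≡ 1 mod 4, the ring of integers is ℤ[(1+√353)/2] with discriminant 353.
disc(K) = 353 = 353·1, so p = 353 is ramified.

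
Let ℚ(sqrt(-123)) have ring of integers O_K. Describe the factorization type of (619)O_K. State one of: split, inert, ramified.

-123 mod 4 = 1, hence disc K = -123 and O_K = ℤ[(1+√-123)/2].
Since gcd(619, -123) = 1 the prime 619 does not ramify.
(-123/619) = 496^309 mod 619 = 1, giving Legendre symbol 1.
d is a quadratic residue mod p, hence 619 splits in O_K.

split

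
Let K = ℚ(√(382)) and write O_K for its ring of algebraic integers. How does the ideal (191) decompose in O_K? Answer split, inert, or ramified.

ramifies in O_K

Since 382 ≢ 1 mod 4, the ring of integers is ℤ[√382] with discriminant 4·382 = 1528.
Ramification test: 191 | 1528. The prime 191 ramifies in K.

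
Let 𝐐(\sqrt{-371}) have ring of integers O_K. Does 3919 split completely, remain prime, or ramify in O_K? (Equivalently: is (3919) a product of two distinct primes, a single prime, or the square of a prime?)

3919 splits in O_K

Since -371 ≡ 1 mod 4, the ring of integers is ℤ[(1+√-371)/2] with discriminant -371.
Since gcd(3919, -371) = 1 the prime 3919 does not ramify.
Compute (-371/3919) via Euler: 3548^((3919-1)/2) mod 3919 = 1, so (-371/3919) = 1.
Legendre symbol 1 ⇒ 3919 is split.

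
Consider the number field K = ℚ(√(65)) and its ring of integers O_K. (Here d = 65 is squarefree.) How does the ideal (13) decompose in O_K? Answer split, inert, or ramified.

Since 65 ≡ 1 mod 4, the ring of integers is ℤ[(1+√65)/2] with discriminant 65.
disc(K) = 65 = 13·5, so p = 13 is ramified.

p ramifies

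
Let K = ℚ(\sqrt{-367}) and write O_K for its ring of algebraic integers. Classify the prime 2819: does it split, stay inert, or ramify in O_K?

inert — (2819) stays prime in O_K

-367 mod 4 = 1, hence disc K = -367 and O_K = ℤ[(1+√-367)/2].
disc(K) = -367 is not divisible by 2819; 2819 is unramified.
Legendre symbol by Euler's criterion: (-367/2819) ≡ (-367)^1409 ≡ 2818 (mod 2819), i.e. (-367/2819) = -1.
(-367/2819) = -1, so 2819 is inert.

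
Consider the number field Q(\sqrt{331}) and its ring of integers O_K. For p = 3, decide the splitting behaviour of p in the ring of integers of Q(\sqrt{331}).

331 mod 4 = 3, hence disc K = 4·331 = 1324 and O_K = ℤ[√331].
disc(K) = 1324 is not divisible by 3; 3 is unramified.
(331/3) = 1^1 mod 3 = 1, giving Legendre symbol 1.
(331/3) = 1, so 3 splits.

p splits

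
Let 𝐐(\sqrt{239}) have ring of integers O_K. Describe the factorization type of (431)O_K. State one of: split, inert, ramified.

431 remains inert

d = 239 ≡ 3 (mod 4), so O_K = ℤ[√239] and disc(K) = 4d = 956.
disc(K) = 956 is not divisible by 431; 431 is unramified.
Legendre symbol by Euler's criterion: (239/431) ≡ 239^215 ≡ 430 (mod 431), i.e. (239/431) = -1.
Legendre symbol -1 ⇒ 431 is inert.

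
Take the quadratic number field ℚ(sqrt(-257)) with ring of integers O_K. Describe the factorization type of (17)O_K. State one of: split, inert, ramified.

-257 mod 4 = 3, hence disc K = 4·(-257) = -1028 and O_K = ℤ[√-257].
Since gcd(17, -1028) = 1 the prime 17 does not ramify.
Euler's criterion: (-257)^8 mod 17 = 1. Thus (-257|17) = 1.
(-257/17) = 1, so 17 splits.

split — (17) = 𝔭₁𝔭₂ with 𝔭₁ ≠ 𝔭₂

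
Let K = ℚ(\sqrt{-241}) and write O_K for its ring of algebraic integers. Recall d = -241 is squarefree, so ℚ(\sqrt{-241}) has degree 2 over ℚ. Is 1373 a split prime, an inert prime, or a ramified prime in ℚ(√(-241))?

-241 mod 4 = 3, hence disc K = 4·(-241) = -964 and O_K = ℤ[√-241].
1373 ∤ -964, so 1373 is unramified.
(-241/1373) = 1132^686 mod 1373 = 1372, giving Legendre symbol -1.
Legendre symbol -1 ⇒ 1373 is inert.

inert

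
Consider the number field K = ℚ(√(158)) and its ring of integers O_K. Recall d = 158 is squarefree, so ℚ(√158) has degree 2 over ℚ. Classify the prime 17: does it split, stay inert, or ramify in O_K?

d = 158 ≡ 2 (mod 4), so O_K = ℤ[√158] and disc(K) = 4d = 632.
17 ∤ 632, so 17 is unramified.
Compute (158/17) via Euler: 5^((17-1)/2) mod 17 = 16, so (158/17) = -1.
(158/17) = -1, so 17 is inert.

remains prime (inert)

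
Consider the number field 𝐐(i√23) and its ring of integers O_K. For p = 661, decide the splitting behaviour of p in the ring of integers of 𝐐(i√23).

661 remains inert

d = -23 ≡ 1 (mod 4), so O_K = ℤ[(1+√-23)/2] and disc(K) = d = -23.
disc(K) = -23 is not divisible by 661; 661 is unramified.
Compute (-23/661) via Euler: 638^((661-1)/2) mod 661 = 660, so (-23/661) = -1.
d is a non-residue mod p, hence 661 remains inert in O_K.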